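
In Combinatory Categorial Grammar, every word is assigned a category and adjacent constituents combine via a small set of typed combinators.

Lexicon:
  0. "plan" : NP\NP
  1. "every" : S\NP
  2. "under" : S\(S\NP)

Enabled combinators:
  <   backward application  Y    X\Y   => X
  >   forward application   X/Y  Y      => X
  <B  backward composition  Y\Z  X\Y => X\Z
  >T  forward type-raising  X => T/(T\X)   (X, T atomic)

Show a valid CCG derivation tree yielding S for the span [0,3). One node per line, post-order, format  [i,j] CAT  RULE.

[0,1] NP\NP  lex  "plan"
[1,2] S\NP  lex  "every"
[0,2] S\NP  <B  k=1
[2,3] S\(S\NP)  lex  "under"
[0,3] S  <  k=2

[0,3] S   <
  [0,2] S\NP   <B
    [0,1] "plan" : NP\NP
    [1,2] "every" : S\NP
  [2,3] "under" : S\(S\NP)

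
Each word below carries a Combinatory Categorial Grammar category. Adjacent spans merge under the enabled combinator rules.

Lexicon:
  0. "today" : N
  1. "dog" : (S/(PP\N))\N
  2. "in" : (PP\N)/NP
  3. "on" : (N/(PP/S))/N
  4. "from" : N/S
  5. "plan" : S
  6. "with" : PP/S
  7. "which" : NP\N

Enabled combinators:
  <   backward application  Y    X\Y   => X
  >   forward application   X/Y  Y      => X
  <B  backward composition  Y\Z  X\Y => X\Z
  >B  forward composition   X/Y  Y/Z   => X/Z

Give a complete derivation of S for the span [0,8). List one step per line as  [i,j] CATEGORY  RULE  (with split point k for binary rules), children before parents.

[0,8] S   >
  [0,3] S/NP   >B
    [0,2] S/(PP\N)   <
      [0,1] "today" : N
      [1,2] "dog" : (S/(PP\N))\N
    [2,3] "in" : (PP\N)/NP
  [3,8] NP   <
    [3,7] N   >
      [3,6] N/(PP/S)   >
        [3,4] "on" : (N/(PP/S))/N
        [4,6] N   >
          [4,5] "from" : N/S
          [5,6] "plan" : S
      [6,7] "with" : PP/S
    [7,8] "which" : NP\N

[0,1] N  lex  "today"
[1,2] (S/(PP\N))\N  lex  "dog"
[0,2] S/(PP\N)  <  k=1
[2,3] (PP\N)/NP  lex  "in"
[0,3] S/NP  >B  k=2
[3,4] (N/(PP/S))/N  lex  "on"
[4,5] N/S  lex  "from"
[5,6] S  lex  "plan"
[4,6] N  >  k=5
[3,6] N/(PP/S)  >  k=4
[6,7] PP/S  lex  "with"
[3,7] N  >  k=6
[7,8] NP\N  lex  "which"
[3,8] NP  <  k=7
[0,8] S  >  k=3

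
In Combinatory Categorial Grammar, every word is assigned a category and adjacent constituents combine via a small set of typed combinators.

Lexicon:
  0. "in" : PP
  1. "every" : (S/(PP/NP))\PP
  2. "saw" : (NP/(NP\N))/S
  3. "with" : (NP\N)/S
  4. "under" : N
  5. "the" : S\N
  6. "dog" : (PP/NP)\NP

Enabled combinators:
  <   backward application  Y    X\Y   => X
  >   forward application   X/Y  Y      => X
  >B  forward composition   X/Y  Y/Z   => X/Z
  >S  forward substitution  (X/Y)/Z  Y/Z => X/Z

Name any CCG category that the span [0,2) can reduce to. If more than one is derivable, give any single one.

S/(PP/NP)

[0,7] S   >
  [0,2] S/(PP/NP)   <
    [0,1] "in" : PP
    [1,2] "every" : (S/(PP/NP))\PP
  [2,7] PP/NP   <
    [2,6] NP   >
      [2,4] NP/S   >S
        [2,3] "saw" : (NP/(NP\N))/S
        [3,4] "with" : (NP\N)/S
      [4,6] S   <
        [4,5] "under" : N
        [5,6] "the" : S\N
    [6,7] "dog" : (PP/NP)\NP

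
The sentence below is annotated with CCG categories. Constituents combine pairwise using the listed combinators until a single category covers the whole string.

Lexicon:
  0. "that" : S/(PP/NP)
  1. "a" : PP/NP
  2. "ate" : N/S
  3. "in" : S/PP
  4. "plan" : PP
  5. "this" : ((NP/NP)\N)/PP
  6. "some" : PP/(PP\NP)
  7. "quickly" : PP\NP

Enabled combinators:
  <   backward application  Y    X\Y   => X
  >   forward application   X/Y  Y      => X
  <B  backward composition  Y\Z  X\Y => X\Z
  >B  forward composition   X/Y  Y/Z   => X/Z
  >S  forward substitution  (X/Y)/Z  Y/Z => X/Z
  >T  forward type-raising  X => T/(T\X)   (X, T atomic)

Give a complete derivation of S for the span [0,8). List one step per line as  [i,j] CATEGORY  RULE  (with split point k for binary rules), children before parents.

[0,1] S/(PP/NP)  lex  "that"
[1,2] PP/NP  lex  "a"
[2,3] N/S  lex  "ate"
[3,4] S/PP  lex  "in"
[4,5] PP  lex  "plan"
[3,5] S  >  k=4
[2,5] N  >  k=3
[5,6] ((NP/NP)\N)/PP  lex  "this"
[6,7] PP/(PP\NP)  lex  "some"
[7,8] PP\NP  lex  "quickly"
[6,8] PP  >  k=7
[5,8] (NP/NP)\N  >  k=6
[2,8] NP/NP  <  k=5
[1,8] PP/NP  >B  k=2
[0,8] S  >  k=1

[0,8] S   >
  [0,1] "that" : S/(PP/NP)
  [1,8] PP/NP   >B
    [1,2] "a" : PP/NP
    [2,8] NP/NP   <
      [2,5] N   >
        [2,3] "ate" : N/S
        [3,5] S   >
          [3,4] "in" : S/PP
          [4,5] "plan" : PP
      [5,8] (NP/NP)\N   >
        [5,6] "this" : ((NP/NP)\N)/PP
        [6,8] PP   >
          [6,7] "some" : PP/(PP\NP)
          [7,8] "quickly" : PP\NP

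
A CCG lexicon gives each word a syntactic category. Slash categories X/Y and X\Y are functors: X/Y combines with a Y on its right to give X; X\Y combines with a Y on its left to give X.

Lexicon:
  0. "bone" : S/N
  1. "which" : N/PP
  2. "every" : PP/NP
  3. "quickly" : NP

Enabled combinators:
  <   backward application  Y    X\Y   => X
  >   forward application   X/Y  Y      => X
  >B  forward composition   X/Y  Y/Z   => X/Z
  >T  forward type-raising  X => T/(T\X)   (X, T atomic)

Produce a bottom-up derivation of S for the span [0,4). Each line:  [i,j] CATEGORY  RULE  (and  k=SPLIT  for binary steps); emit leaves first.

[0,4] S   >
  [0,2] S/PP   >B
    [0,1] "bone" : S/N
    [1,2] "which" : N/PP
  [2,4] PP   >
    [2,3] "every" : PP/NP
    [3,4] "quickly" : NP

[0,1] S/N  lex  "bone"
[1,2] N/PP  lex  "which"
[0,2] S/PP  >B  k=1
[2,3] PP/NP  lex  "every"
[3,4] NP  lex  "quickly"
[2,4] PP  >  k=3
[0,4] S  >  k=2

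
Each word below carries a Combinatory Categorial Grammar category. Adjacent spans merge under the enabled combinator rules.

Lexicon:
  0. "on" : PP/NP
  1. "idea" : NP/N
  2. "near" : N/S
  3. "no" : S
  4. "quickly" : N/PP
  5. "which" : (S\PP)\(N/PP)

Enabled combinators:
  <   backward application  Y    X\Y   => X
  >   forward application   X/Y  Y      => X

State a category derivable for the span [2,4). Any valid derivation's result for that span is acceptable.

[0,6] S   <
  [0,4] PP   >
    [0,1] "on" : PP/NP
    [1,4] NP   >
      [1,2] "idea" : NP/N
      [2,4] N   >
        [2,3] "near" : N/S
        [3,4] "no" : S
  [4,6] S\PP   <
    [4,5] "quickly" : N/PP
    [5,6] "which" : (S\PP)\(N/PP)

N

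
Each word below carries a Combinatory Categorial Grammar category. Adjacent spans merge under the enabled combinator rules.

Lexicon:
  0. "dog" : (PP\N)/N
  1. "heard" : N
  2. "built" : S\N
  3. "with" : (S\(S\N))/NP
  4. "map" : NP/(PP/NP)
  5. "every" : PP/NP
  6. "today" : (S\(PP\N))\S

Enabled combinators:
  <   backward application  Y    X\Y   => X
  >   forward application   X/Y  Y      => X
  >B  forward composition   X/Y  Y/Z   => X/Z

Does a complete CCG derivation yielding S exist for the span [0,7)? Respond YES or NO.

[0,7] S   <
  [0,2] PP\N   >
    [0,1] "dog" : (PP\N)/N
    [1,2] "heard" : N
  [2,7] S\(PP\N)   <
    [2,6] S   <
      [2,3] "built" : S\N
      [3,6] S\(S\N)   >
        [3,4] "with" : (S\(S\N))/NP
        [4,6] NP   >
          [4,5] "map" : NP/(PP/NP)
          [5,6] "every" : PP/NP
    [6,7] "today" : (S\(PP\N))\S

YES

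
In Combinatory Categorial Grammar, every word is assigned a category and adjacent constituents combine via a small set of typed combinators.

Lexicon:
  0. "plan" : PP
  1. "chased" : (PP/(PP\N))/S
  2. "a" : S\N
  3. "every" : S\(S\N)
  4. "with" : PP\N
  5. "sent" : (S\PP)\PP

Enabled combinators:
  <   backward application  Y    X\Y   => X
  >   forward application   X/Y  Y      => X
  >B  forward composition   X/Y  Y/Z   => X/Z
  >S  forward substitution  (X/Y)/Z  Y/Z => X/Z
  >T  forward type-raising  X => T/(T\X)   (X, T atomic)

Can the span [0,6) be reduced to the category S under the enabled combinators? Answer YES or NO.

YES

[0,6] S   >
  [0,1] S/(S\PP)   >T
    [0,1] "plan" : PP
  [1,6] S\PP   <
    [1,5] PP   >
      [1,4] PP/(PP\N)   >
        [1,2] "chased" : (PP/(PP\N))/S
        [2,4] S   <
          [2,3] "a" : S\N
          [3,4] "every" : S\(S\N)
      [4,5] "with" : PP\N
    [5,6] "sent" : (S\PP)\PP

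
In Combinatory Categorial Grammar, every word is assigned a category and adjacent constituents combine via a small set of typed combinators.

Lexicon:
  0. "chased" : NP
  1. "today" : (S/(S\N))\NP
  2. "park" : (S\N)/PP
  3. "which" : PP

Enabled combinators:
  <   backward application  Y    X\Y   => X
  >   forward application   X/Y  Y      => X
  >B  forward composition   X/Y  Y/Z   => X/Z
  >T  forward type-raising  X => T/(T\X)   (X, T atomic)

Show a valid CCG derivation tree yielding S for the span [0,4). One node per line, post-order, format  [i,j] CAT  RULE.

[0,4] S   >
  [0,2] S/(S\N)   <
    [0,1] "chased" : NP
    [1,2] "today" : (S/(S\N))\NP
  [2,4] S\N   >
    [2,3] "park" : (S\N)/PP
    [3,4] "which" : PP

[0,1] NP  lex  "chased"
[1,2] (S/(S\N))\NP  lex  "today"
[0,2] S/(S\N)  <  k=1
[2,3] (S\N)/PP  lex  "park"
[3,4] PP  lex  "which"
[2,4] S\N  >  k=3
[0,4] S  >  k=2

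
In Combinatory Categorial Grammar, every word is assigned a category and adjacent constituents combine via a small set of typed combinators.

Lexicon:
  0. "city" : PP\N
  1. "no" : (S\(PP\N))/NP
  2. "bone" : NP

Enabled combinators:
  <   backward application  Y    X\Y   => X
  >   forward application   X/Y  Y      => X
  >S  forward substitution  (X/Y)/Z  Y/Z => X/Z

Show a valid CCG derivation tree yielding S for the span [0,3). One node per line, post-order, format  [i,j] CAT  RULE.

[0,3] S   <
  [0,1] "city" : PP\N
  [1,3] S\(PP\N)   >
    [1,2] "no" : (S\(PP\N))/NP
    [2,3] "bone" : NP

[0,1] PP\N  lex  "city"
[1,2] (S\(PP\N))/NP  lex  "no"
[2,3] NP  lex  "bone"
[1,3] S\(PP\N)  >  k=2
[0,3] S  <  k=1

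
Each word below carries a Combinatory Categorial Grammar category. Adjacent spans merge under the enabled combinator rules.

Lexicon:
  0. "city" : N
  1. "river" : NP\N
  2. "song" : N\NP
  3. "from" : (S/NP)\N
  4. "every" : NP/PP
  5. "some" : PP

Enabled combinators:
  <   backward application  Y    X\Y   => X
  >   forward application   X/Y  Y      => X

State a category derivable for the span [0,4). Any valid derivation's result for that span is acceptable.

S/NP

[0,6] S   >
  [0,4] S/NP   <
    [0,3] N   <
      [0,2] NP   <
        [0,1] "city" : N
        [1,2] "river" : NP\N
      [2,3] "song" : N\NP
    [3,4] "from" : (S/NP)\N
  [4,6] NP   >
    [4,5] "every" : NP/PP
    [5,6] "some" : PP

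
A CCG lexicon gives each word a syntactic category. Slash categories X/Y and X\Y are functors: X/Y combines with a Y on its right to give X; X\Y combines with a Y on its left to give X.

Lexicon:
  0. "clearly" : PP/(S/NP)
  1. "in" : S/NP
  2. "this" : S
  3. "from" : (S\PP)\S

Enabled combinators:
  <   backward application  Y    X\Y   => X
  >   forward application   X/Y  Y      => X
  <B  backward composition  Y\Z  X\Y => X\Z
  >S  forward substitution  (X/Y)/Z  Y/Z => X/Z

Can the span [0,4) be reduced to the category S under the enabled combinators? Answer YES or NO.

[0,4] S   <
  [0,2] PP   >
    [0,1] "clearly" : PP/(S/NP)
    [1,2] "in" : S/NP
  [2,4] S\PP   <
    [2,3] "this" : S
    [3,4] "from" : (S\PP)\S

YES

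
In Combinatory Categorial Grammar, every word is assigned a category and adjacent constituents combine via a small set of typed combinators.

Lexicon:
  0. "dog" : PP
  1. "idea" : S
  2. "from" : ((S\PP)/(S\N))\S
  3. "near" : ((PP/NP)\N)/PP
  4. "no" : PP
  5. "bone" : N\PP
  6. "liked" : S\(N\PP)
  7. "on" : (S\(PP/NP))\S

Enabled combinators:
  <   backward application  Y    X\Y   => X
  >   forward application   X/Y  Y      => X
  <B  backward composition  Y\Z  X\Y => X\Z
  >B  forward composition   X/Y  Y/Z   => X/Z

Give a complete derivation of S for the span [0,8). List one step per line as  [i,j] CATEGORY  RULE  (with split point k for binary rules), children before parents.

[0,8] S   <
  [0,1] "dog" : PP
  [1,8] S\PP   >
    [1,3] (S\PP)/(S\N)   <
      [1,2] "idea" : S
      [2,3] "from" : ((S\PP)/(S\N))\S
    [3,8] S\N   <B
      [3,5] (PP/NP)\N   >
        [3,4] "near" : ((PP/NP)\N)/PP
        [4,5] "no" : PP
      [5,8] S\(PP/NP)   <
        [5,7] S   <
          [5,6] "bone" : N\PP
          [6,7] "liked" : S\(N\PP)
        [7,8] "on" : (S\(PP/NP))\S

[0,1] PP  lex  "dog"
[1,2] S  lex  "idea"
[2,3] ((S\PP)/(S\N))\S  lex  "from"
[1,3] (S\PP)/(S\N)  <  k=2
[3,4] ((PP/NP)\N)/PP  lex  "near"
[4,5] PP  lex  "no"
[3,5] (PP/NP)\N  >  k=4
[5,6] N\PP  lex  "bone"
[6,7] S\(N\PP)  lex  "liked"
[5,7] S  <  k=6
[7,8] (S\(PP/NP))\S  lex  "on"
[5,8] S\(PP/NP)  <  k=7
[3,8] S\N  <B  k=5
[1,8] S\PP  >  k=3
[0,8] S  <  k=1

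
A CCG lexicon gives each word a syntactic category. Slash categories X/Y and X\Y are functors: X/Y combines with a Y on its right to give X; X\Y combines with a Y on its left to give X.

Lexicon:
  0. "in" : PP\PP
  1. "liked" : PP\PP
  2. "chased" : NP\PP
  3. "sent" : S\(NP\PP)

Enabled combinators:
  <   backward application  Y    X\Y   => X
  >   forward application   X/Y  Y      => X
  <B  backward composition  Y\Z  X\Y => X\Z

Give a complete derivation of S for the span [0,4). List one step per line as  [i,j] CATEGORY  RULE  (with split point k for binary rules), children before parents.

[0,1] PP\PP  lex  "in"
[1,2] PP\PP  lex  "liked"
[2,3] NP\PP  lex  "chased"
[1,3] NP\PP  <B  k=2
[0,3] NP\PP  <B  k=1
[3,4] S\(NP\PP)  lex  "sent"
[0,4] S  <  k=3

[0,4] S   <
  [0,3] NP\PP   <B
    [0,1] "in" : PP\PP
    [1,3] NP\PP   <B
      [1,2] "liked" : PP\PP
      [2,3] "chased" : NP\PP
  [3,4] "sent" : S\(NP\PP)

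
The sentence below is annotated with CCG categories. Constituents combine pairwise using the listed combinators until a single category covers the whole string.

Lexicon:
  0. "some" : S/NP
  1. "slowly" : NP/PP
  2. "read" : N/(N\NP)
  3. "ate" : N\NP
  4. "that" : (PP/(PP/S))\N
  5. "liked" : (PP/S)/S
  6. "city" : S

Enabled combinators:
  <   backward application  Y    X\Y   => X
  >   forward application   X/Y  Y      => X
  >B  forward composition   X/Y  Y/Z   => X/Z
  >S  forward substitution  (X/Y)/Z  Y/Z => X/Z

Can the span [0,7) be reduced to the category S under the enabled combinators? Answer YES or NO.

YES

[0,7] S   >
  [0,2] S/PP   >B
    [0,1] "some" : S/NP
    [1,2] "slowly" : NP/PP
  [2,7] PP   >
    [2,5] PP/(PP/S)   <
      [2,4] N   >
        [2,3] "read" : N/(N\NP)
        [3,4] "ate" : N\NP
      [4,5] "that" : (PP/(PP/S))\N
    [5,7] PP/S   >
      [5,6] "liked" : (PP/S)/S
      [6,7] "city" : S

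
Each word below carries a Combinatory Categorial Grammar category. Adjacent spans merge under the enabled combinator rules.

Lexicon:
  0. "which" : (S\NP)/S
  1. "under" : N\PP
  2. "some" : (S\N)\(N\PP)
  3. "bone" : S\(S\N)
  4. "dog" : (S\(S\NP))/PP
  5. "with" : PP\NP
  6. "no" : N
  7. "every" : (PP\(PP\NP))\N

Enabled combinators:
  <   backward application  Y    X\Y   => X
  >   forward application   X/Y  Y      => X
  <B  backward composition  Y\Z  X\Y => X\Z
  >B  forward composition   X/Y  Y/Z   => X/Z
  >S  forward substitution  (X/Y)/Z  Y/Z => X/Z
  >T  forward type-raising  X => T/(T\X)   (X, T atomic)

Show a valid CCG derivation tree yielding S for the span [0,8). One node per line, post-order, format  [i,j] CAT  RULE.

[0,8] S   <
  [0,4] S\NP   >
    [0,1] "which" : (S\NP)/S
    [1,4] S   <
      [1,3] S\N   <
        [1,2] "under" : N\PP
        [2,3] "some" : (S\N)\(N\PP)
      [3,4] "bone" : S\(S\N)
  [4,8] S\(S\NP)   >
    [4,5] "dog" : (S\(S\NP))/PP
    [5,8] PP   <
      [5,6] "with" : PP\NP
      [6,8] PP\(PP\NP)   <
        [6,7] "no" : N
        [7,8] "every" : (PP\(PP\NP))\N

[0,1] (S\NP)/S  lex  "which"
[1,2] N\PP  lex  "under"
[2,3] (S\N)\(N\PP)  lex  "some"
[1,3] S\N  <  k=2
[3,4] S\(S\N)  lex  "bone"
[1,4] S  <  k=3
[0,4] S\NP  >  k=1
[4,5] (S\(S\NP))/PP  lex  "dog"
[5,6] PP\NP  lex  "with"
[6,7] N  lex  "no"
[7,8] (PP\(PP\NP))\N  lex  "every"
[6,8] PP\(PP\NP)  <  k=7
[5,8] PP  <  k=6
[4,8] S\(S\NP)  >  k=5
[0,8] S  <  k=4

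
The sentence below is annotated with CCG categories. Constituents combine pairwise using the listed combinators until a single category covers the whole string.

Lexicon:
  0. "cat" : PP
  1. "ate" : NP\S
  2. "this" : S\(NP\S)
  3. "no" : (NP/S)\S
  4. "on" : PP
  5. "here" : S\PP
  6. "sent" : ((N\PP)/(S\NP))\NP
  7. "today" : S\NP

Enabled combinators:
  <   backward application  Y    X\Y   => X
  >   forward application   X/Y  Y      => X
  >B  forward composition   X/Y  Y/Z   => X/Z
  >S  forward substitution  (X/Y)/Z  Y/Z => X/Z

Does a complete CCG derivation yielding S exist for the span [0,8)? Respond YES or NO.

NO

PP NP\S S\(NP\S) (NP/S)\S PP S\PP ((N\PP)/(S\NP))\NP S\NP
CKY chart[0,8] = {N}; S ∉ chart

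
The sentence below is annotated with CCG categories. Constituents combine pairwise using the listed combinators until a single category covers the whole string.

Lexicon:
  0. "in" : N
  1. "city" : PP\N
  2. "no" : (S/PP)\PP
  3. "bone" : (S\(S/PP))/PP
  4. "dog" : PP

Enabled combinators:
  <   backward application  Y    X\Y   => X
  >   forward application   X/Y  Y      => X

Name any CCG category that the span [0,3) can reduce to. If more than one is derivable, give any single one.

[0,5] S   <
  [0,3] S/PP   <
    [0,2] PP   <
      [0,1] "in" : N
      [1,2] "city" : PP\N
    [2,3] "no" : (S/PP)\PP
  [3,5] S\(S/PP)   >
    [3,4] "bone" : (S\(S/PP))/PP
    [4,5] "dog" : PP

S/PP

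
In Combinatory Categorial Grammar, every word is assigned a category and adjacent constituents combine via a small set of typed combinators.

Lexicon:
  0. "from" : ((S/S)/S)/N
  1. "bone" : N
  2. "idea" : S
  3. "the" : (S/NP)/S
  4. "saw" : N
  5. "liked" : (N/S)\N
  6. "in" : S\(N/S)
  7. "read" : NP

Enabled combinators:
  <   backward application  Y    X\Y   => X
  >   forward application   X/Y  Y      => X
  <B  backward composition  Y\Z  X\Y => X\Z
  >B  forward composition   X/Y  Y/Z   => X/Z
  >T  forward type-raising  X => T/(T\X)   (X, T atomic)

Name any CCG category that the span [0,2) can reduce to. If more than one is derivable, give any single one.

[0,8] S   >
  [0,7] S/NP   >B
    [0,3] S/S   >
      [0,2] (S/S)/S   >
        [0,1] "from" : ((S/S)/S)/N
        [1,2] "bone" : N
      [2,3] "idea" : S
    [3,7] S/NP   >
      [3,4] "the" : (S/NP)/S
      [4,7] S   >
        [4,5] S/(S\N)   >T
          [4,5] "saw" : N
        [5,7] S\N   <B
          [5,6] "liked" : (N/S)\N
          [6,7] "in" : S\(N/S)
  [7,8] "read" : NP

(S/S)/S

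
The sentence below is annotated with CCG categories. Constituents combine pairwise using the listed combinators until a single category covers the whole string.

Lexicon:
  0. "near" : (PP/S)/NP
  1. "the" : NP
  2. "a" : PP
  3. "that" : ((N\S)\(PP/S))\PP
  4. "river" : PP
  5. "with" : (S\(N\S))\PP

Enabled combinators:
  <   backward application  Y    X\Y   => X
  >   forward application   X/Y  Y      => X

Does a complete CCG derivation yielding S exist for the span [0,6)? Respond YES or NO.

[0,6] S   <
  [0,4] N\S   <
    [0,2] PP/S   >
      [0,1] "near" : (PP/S)/NP
      [1,2] "the" : NP
    [2,4] (N\S)\(PP/S)   <
      [2,3] "a" : PP
      [3,4] "that" : ((N\S)\(PP/S))\PP
  [4,6] S\(N\S)   <
    [4,5] "river" : PP
    [5,6] "with" : (S\(N\S))\PP

YES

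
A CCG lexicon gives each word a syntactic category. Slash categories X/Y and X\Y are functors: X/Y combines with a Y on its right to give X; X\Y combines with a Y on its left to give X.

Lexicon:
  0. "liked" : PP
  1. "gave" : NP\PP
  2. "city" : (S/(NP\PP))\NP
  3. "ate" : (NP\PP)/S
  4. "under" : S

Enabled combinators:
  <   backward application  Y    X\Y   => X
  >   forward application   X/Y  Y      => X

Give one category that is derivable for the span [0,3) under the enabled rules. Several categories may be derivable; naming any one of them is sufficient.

S/(NP\PP)

[0,5] S   >
  [0,3] S/(NP\PP)   <
    [0,2] NP   <
      [0,1] "liked" : PP
      [1,2] "gave" : NP\PP
    [2,3] "city" : (S/(NP\PP))\NP
  [3,5] NP\PP   >
    [3,4] "ate" : (NP\PP)/S
    [4,5] "under" : S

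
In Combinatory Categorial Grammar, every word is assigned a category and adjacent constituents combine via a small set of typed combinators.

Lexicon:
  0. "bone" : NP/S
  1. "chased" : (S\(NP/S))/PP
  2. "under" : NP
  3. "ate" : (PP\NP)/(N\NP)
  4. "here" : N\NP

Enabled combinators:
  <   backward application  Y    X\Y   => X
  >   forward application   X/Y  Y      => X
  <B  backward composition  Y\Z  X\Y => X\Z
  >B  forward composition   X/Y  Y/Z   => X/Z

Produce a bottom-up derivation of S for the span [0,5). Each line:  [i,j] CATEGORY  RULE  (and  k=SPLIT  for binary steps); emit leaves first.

[0,1] NP/S  lex  "bone"
[1,2] (S\(NP/S))/PP  lex  "chased"
[2,3] NP  lex  "under"
[3,4] (PP\NP)/(N\NP)  lex  "ate"
[4,5] N\NP  lex  "here"
[3,5] PP\NP  >  k=4
[2,5] PP  <  k=3
[1,5] S\(NP/S)  >  k=2
[0,5] S  <  k=1

[0,5] S   <
  [0,1] "bone" : NP/S
  [1,5] S\(NP/S)   >
    [1,2] "chased" : (S\(NP/S))/PP
    [2,5] PP   <
      [2,3] "under" : NP
      [3,5] PP\NP   >
        [3,4] "ate" : (PP\NP)/(N\NP)
        [4,5] "here" : N\NP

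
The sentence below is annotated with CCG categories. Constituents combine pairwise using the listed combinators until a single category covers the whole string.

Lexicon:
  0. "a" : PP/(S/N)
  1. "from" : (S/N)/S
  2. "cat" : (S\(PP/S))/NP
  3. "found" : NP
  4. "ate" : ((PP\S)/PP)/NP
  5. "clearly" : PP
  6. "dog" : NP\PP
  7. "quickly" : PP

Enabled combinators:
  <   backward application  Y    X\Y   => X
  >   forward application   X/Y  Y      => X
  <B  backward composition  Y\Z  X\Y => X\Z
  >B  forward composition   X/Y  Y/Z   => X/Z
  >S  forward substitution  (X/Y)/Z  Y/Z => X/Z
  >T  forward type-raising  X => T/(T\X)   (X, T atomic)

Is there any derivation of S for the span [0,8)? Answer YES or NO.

PP/(S/N) (S/N)/S (S\(PP/S))/NP NP ((PP\S)/PP)/NP PP NP\PP PP
CKY chart[0,8] = {N/(N\PP), NP/(NP\PP), PP, PP/(PP\PP), S/(S\PP)}; S ∉ chart

NO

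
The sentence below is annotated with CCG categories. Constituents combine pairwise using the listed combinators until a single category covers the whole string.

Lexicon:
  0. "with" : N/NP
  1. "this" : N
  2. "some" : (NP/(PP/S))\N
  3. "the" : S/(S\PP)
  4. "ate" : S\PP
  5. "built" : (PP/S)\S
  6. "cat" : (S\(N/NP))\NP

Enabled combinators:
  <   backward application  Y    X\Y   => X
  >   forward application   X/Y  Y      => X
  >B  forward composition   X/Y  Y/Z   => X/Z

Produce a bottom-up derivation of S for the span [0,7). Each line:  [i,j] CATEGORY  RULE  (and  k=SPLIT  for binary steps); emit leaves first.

[0,7] S   <
  [0,1] "with" : N/NP
  [1,7] S\(N/NP)   <
    [1,6] NP   >
      [1,3] NP/(PP/S)   <
        [1,2] "this" : N
        [2,3] "some" : (NP/(PP/S))\N
      [3,6] PP/S   <
        [3,5] S   >
          [3,4] "the" : S/(S\PP)
          [4,5] "ate" : S\PP
        [5,6] "built" : (PP/S)\S
    [6,7] "cat" : (S\(N/NP))\NP

[0,1] N/NP  lex  "with"
[1,2] N  lex  "this"
[2,3] (NP/(PP/S))\N  lex  "some"
[1,3] NP/(PP/S)  <  k=2
[3,4] S/(S\PP)  lex  "the"
[4,5] S\PP  lex  "ate"
[3,5] S  >  k=4
[5,6] (PP/S)\S  lex  "built"
[3,6] PP/S  <  k=5
[1,6] NP  >  k=3
[6,7] (S\(N/NP))\NP  lex  "cat"
[1,7] S\(N/NP)  <  k=6
[0,7] S  <  k=1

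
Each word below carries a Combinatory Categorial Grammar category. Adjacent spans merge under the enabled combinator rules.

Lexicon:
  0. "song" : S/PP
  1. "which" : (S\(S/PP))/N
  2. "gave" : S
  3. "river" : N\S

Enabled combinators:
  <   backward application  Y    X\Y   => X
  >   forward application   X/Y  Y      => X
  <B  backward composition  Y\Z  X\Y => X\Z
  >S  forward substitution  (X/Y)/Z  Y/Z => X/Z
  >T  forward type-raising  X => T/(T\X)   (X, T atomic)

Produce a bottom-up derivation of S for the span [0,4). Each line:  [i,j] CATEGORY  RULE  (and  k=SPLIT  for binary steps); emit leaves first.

[0,4] S   <
  [0,1] "song" : S/PP
  [1,4] S\(S/PP)   >
    [1,2] "which" : (S\(S/PP))/N
    [2,4] N   >
      [2,3] N/(N\S)   >T
        [2,3] "gave" : S
      [3,4] "river" : N\S

[0,1] S/PP  lex  "song"
[1,2] (S\(S/PP))/N  lex  "which"
[2,3] S  lex  "gave"
[2,3] N/(N\S)  >T
[3,4] N\S  lex  "river"
[2,4] N  >  k=3
[1,4] S\(S/PP)  >  k=2
[0,4] S  <  k=1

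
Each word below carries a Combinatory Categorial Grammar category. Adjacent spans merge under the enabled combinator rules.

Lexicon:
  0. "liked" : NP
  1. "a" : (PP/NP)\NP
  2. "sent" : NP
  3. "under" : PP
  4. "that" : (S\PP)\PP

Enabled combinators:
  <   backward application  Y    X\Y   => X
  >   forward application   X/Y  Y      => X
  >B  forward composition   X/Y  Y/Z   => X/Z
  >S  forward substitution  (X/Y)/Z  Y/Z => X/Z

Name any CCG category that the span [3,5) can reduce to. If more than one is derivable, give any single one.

[0,5] S   <
  [0,3] PP   >
    [0,2] PP/NP   <
      [0,1] "liked" : NP
      [1,2] "a" : (PP/NP)\NP
    [2,3] "sent" : NP
  [3,5] S\PP   <
    [3,4] "under" : PP
    [4,5] "that" : (S\PP)\PP

S\PP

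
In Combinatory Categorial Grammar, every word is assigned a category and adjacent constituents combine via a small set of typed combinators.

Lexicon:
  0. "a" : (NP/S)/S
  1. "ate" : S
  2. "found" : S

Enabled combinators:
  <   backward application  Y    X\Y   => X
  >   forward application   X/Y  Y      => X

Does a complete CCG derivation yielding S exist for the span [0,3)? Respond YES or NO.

NO

(NP/S)/S S S
CKY chart[0,3] = {NP}; S ∉ chart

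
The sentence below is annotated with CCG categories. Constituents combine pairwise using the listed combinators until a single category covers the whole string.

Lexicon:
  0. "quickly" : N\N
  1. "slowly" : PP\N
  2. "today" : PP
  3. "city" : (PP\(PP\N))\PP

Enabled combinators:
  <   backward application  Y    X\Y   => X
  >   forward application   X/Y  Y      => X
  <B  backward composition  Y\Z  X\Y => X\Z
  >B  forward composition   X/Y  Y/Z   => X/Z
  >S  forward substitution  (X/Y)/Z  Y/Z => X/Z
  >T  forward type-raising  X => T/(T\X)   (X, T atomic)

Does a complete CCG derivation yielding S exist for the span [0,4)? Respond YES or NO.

NO

N\N PP\N PP (PP\(PP\N))\PP
CKY chart[0,4] = {N/(N\PP), NP/(NP\PP), PP, PP/(PP\PP), S/(S\PP)}; S ∉ chart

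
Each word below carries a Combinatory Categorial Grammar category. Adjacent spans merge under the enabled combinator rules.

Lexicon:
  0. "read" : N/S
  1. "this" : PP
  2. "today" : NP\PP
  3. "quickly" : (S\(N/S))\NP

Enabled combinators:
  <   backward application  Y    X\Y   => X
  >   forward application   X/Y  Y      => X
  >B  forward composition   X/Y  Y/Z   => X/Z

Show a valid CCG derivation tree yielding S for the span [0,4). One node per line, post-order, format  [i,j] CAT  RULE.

[0,4] S   <
  [0,1] "read" : N/S
  [1,4] S\(N/S)   <
    [1,3] NP   <
      [1,2] "this" : PP
      [2,3] "today" : NP\PP
    [3,4] "quickly" : (S\(N/S))\NP

[0,1] N/S  lex  "read"
[1,2] PP  lex  "this"
[2,3] NP\PP  lex  "today"
[1,3] NP  <  k=2
[3,4] (S\(N/S))\NP  lex  "quickly"
[1,4] S\(N/S)  <  k=3
[0,4] S  <  k=1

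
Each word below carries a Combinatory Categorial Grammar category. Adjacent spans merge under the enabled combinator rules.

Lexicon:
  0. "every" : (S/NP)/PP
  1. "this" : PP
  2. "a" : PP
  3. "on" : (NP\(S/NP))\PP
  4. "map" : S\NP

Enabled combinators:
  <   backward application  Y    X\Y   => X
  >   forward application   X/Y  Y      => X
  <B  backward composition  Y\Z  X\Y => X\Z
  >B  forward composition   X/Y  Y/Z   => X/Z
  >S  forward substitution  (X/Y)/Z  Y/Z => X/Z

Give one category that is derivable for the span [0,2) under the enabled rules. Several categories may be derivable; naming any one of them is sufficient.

S/NP

[0,5] S   <
  [0,4] NP   <
    [0,2] S/NP   >
      [0,1] "every" : (S/NP)/PP
      [1,2] "this" : PP
    [2,4] NP\(S/NP)   <
      [2,3] "a" : PP
      [3,4] "on" : (NP\(S/NP))\PP
  [4,5] "map" : S\NP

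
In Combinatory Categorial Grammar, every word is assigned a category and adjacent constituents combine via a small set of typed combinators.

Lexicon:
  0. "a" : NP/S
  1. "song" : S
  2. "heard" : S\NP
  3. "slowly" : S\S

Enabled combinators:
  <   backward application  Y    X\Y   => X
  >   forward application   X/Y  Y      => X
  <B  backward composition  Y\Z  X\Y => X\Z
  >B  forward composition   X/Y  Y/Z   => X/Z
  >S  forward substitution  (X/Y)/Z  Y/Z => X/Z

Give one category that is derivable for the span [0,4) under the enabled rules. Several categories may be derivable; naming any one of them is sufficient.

S

[0,4] S   <
  [0,2] NP   >
    [0,1] "a" : NP/S
    [1,2] "song" : S
  [2,4] S\NP   <B
    [2,3] "heard" : S\NP
    [3,4] "slowly" : S\S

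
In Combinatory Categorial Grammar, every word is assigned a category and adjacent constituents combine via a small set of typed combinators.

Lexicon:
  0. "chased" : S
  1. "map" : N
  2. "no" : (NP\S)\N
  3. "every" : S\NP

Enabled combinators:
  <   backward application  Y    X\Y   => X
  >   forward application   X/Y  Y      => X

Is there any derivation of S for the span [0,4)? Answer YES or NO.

[0,4] S   <
  [0,3] NP   <
    [0,1] "chased" : S
    [1,3] NP\S   <
      [1,2] "map" : N
      [2,3] "no" : (NP\S)\N
  [3,4] "every" : S\NP

YES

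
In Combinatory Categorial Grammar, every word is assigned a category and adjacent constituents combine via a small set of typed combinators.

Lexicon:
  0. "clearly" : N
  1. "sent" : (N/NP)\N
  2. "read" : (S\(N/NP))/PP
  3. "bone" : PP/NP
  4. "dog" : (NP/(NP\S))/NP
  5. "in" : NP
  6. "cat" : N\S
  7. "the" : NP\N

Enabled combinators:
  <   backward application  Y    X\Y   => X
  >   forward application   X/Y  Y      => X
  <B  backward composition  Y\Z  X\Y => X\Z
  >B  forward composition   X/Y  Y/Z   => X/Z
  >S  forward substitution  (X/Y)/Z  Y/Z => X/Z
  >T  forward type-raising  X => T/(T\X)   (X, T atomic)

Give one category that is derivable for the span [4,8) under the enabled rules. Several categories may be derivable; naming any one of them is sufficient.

[0,8] S   <
  [0,2] N/NP   <
    [0,1] "clearly" : N
    [1,2] "sent" : (N/NP)\N
  [2,8] S\(N/NP)   >
    [2,3] "read" : (S\(N/NP))/PP
    [3,8] PP   >
      [3,4] "bone" : PP/NP
      [4,8] NP   >
        [4,6] NP/(NP\S)   >
          [4,5] "dog" : (NP/(NP\S))/NP
          [5,6] "in" : NP
        [6,8] NP\S   <B
          [6,7] "cat" : N\S
          [7,8] "the" : NP\N

NP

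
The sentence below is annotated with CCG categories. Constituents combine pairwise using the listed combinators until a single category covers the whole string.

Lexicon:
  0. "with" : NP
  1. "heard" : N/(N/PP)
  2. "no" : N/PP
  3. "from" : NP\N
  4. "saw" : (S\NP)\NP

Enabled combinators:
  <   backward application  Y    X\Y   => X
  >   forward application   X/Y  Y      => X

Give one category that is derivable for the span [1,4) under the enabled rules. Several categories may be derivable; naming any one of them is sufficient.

NP

[0,5] S   <
  [0,1] "with" : NP
  [1,5] S\NP   <
    [1,4] NP   <
      [1,3] N   >
        [1,2] "heard" : N/(N/PP)
        [2,3] "no" : N/PP
      [3,4] "from" : NP\N
    [4,5] "saw" : (S\NP)\NP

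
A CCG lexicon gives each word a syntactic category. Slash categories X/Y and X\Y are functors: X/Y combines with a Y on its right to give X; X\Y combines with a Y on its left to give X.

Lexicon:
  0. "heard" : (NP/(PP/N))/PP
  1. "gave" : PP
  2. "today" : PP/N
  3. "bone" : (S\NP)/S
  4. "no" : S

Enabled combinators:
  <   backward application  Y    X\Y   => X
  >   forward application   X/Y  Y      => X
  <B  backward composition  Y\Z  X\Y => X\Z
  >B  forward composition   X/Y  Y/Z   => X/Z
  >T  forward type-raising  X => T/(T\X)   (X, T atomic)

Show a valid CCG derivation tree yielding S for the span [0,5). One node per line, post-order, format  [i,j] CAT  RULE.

[0,5] S   <
  [0,3] NP   >
    [0,2] NP/(PP/N)   >
      [0,1] "heard" : (NP/(PP/N))/PP
      [1,2] "gave" : PP
    [2,3] "today" : PP/N
  [3,5] S\NP   >
    [3,4] "bone" : (S\NP)/S
    [4,5] "no" : S

[0,1] (NP/(PP/N))/PP  lex  "heard"
[1,2] PP  lex  "gave"
[0,2] NP/(PP/N)  >  k=1
[2,3] PP/N  lex  "today"
[0,3] NP  >  k=2
[3,4] (S\NP)/S  lex  "bone"
[4,5] S  lex  "no"
[3,5] S\NP  >  k=4
[0,5] S  <  k=3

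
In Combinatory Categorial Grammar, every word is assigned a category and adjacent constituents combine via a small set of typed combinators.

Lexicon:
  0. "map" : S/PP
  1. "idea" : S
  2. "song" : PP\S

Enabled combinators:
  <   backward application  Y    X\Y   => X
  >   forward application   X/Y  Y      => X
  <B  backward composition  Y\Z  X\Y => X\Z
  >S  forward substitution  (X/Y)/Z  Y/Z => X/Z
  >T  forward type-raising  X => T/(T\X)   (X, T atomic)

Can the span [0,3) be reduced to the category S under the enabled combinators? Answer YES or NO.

YES

[0,3] S   >
  [0,1] "map" : S/PP
  [1,3] PP   <
    [1,2] "idea" : S
    [2,3] "song" : PP\S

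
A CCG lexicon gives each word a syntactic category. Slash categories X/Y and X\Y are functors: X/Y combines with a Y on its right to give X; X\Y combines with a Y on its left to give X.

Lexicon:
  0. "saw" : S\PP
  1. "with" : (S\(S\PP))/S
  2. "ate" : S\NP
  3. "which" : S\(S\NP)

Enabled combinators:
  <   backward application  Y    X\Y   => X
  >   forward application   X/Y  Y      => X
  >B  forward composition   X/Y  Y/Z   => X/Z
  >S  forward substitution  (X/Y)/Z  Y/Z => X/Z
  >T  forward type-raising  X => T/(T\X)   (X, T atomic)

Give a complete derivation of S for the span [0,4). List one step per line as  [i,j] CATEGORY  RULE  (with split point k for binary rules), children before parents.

[0,1] S\PP  lex  "saw"
[1,2] (S\(S\PP))/S  lex  "with"
[2,3] S\NP  lex  "ate"
[3,4] S\(S\NP)  lex  "which"
[2,4] S  <  k=3
[1,4] S\(S\PP)  >  k=2
[0,4] S  <  k=1

[0,4] S   <
  [0,1] "saw" : S\PP
  [1,4] S\(S\PP)   >
    [1,2] "with" : (S\(S\PP))/S
    [2,4] S   <
      [2,3] "ate" : S\NP
      [3,4] "which" : S\(S\NP)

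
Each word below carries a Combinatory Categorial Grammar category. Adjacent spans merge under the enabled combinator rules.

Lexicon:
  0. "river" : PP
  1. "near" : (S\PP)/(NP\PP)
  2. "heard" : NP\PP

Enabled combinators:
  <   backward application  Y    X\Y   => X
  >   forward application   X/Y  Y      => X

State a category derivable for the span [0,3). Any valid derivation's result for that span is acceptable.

S

[0,3] S   <
  [0,1] "river" : PP
  [1,3] S\PP   >
    [1,2] "near" : (S\PP)/(NP\PP)
    [2,3] "heard" : NP\PP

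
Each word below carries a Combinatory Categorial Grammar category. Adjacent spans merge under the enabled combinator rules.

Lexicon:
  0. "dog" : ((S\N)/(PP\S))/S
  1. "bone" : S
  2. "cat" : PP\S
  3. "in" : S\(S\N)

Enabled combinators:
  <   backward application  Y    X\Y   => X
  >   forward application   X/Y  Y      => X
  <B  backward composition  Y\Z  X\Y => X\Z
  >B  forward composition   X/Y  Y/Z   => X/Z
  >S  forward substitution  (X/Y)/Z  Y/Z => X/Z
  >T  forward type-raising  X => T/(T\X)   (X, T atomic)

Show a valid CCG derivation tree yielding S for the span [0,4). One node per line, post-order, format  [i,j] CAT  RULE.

[0,1] ((S\N)/(PP\S))/S  lex  "dog"
[1,2] S  lex  "bone"
[0,2] (S\N)/(PP\S)  >  k=1
[2,3] PP\S  lex  "cat"
[0,3] S\N  >  k=2
[3,4] S\(S\N)  lex  "in"
[0,4] S  <  k=3

[0,4] S   <
  [0,3] S\N   >
    [0,2] (S\N)/(PP\S)   >
      [0,1] "dog" : ((S\N)/(PP\S))/S
      [1,2] "bone" : S
    [2,3] "cat" : PP\S
  [3,4] "in" : S\(S\N)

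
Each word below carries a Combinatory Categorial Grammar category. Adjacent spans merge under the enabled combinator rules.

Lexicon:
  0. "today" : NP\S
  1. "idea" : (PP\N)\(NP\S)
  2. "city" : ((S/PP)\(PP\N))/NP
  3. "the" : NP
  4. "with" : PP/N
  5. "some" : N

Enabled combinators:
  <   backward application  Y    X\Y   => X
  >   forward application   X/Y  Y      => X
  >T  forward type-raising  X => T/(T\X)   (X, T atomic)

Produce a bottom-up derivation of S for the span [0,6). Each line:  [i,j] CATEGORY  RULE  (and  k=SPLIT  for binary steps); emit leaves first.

[0,1] NP\S  lex  "today"
[1,2] (PP\N)\(NP\S)  lex  "idea"
[0,2] PP\N  <  k=1
[2,3] ((S/PP)\(PP\N))/NP  lex  "city"
[3,4] NP  lex  "the"
[2,4] (S/PP)\(PP\N)  >  k=3
[0,4] S/PP  <  k=2
[4,5] PP/N  lex  "with"
[5,6] N  lex  "some"
[4,6] PP  >  k=5
[0,6] S  >  k=4

[0,6] S   >
  [0,4] S/PP   <
    [0,2] PP\N   <
      [0,1] "today" : NP\S
      [1,2] "idea" : (PP\N)\(NP\S)
    [2,4] (S/PP)\(PP\N)   >
      [2,3] "city" : ((S/PP)\(PP\N))/NP
      [3,4] "the" : NP
  [4,6] PP   >
    [4,5] "with" : PP/N
    [5,6] "some" : N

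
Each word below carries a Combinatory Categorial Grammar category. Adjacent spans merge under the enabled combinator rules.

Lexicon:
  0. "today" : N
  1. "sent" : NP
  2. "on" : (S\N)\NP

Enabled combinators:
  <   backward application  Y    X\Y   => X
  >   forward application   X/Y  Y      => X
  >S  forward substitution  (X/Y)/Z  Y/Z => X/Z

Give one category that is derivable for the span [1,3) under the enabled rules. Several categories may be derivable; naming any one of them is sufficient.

[0,3] S   <
  [0,1] "today" : N
  [1,3] S\N   <
    [1,2] "sent" : NP
    [2,3] "on" : (S\N)\NP

S\N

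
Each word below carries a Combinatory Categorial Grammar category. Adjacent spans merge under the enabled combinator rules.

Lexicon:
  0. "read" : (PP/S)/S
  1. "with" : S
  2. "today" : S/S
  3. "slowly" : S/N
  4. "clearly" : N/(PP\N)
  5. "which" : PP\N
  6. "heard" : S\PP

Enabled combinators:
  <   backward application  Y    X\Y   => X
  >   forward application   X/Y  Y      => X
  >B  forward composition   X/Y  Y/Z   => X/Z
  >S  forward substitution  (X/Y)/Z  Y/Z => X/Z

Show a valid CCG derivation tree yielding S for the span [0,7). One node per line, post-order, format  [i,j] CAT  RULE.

[0,7] S   <
  [0,6] PP   >
    [0,2] PP/S   >
      [0,1] "read" : (PP/S)/S
      [1,2] "with" : S
    [2,6] S   >
      [2,4] S/N   >B
        [2,3] "today" : S/S
        [3,4] "slowly" : S/N
      [4,6] N   >
        [4,5] "clearly" : N/(PP\N)
        [5,6] "which" : PP\N
  [6,7] "heard" : S\PP

[0,1] (PP/S)/S  lex  "read"
[1,2] S  lex  "with"
[0,2] PP/S  >  k=1
[2,3] S/S  lex  "today"
[3,4] S/N  lex  "slowly"
[2,4] S/N  >B  k=3
[4,5] N/(PP\N)  lex  "clearly"
[5,6] PP\N  lex  "which"
[4,6] N  >  k=5
[2,6] S  >  k=4
[0,6] PP  >  k=2
[6,7] S\PP  lex  "heard"
[0,7] S  <  k=6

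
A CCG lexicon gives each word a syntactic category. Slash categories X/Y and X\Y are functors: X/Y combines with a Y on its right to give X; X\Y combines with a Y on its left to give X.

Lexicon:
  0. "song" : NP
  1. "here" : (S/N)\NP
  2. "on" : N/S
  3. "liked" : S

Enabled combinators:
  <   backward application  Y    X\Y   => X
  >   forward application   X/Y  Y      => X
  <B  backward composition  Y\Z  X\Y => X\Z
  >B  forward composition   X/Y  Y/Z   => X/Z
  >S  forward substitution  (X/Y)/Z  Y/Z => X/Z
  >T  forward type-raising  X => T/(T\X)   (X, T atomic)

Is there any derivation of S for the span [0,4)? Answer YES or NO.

YES

[0,4] S   >
  [0,2] S/N   <
    [0,1] "song" : NP
    [1,2] "here" : (S/N)\NP
  [2,4] N   >
    [2,3] "on" : N/S
    [3,4] "liked" : S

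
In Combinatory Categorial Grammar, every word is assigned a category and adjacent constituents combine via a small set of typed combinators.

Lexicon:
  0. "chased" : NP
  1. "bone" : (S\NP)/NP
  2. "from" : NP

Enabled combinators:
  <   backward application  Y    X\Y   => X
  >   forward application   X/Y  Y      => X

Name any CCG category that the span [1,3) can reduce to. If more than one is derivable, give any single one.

S\NP

[0,3] S   <
  [0,1] "chased" : NP
  [1,3] S\NP   >
    [1,2] "bone" : (S\NP)/NP
    [2,3] "from" : NP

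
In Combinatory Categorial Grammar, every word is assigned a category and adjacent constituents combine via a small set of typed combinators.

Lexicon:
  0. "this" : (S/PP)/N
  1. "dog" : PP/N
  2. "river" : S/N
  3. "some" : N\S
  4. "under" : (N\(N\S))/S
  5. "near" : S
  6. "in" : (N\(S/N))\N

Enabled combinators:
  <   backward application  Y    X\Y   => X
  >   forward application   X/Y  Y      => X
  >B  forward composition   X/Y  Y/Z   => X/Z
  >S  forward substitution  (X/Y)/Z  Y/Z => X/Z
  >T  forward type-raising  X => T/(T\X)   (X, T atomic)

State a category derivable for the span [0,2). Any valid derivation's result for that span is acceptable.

S/N

[0,7] S   >
  [0,2] S/N   >S
    [0,1] "this" : (S/PP)/N
    [1,2] "dog" : PP/N
  [2,7] N   <
    [2,3] "river" : S/N
    [3,7] N\(S/N)   <
      [3,6] N   <
        [3,4] "some" : N\S
        [4,6] N\(N\S)   >
          [4,5] "under" : (N\(N\S))/S
          [5,6] "near" : S
      [6,7] "in" : (N\(S/N))\N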